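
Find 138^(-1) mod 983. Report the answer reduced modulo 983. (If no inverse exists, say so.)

Extended Euclidean algorithm:
983 = 7·138 + 17
138 = 8·17 + 2
17 = 8·2 + 1
2 = 2·1 + 0
gcd = 1, so the inverse exists. Back-substitute:
1 = 17 − 8·2
1 = −8·138 + 65·17
1 = 65·983 − 463·138
Hence 138⁻¹ ≡ -463 ≡ 520 (mod 983).

520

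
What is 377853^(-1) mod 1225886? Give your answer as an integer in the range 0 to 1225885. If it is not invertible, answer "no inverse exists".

131555

Extended Euclidean algorithm:
1225886 = 3·377853 + 92327
377853 = 4·92327 + 8545
92327 = 10·8545 + 6877
8545 = 1·6877 + 1668
6877 = 4·1668 + 205
1668 = 8·205 + 28
205 = 7·28 + 9
28 = 3·9 + 1
9 = 9·1 + 0
gcd = 1, so the inverse exists. Back-substitute:
1 = 28 − 3·9
1 = −3·205 + 22·28
1 = 22·1668 − 179·205
1 = −179·6877 + 738·1668
1 = 738·8545 − 917·6877
1 = −917·92327 + 9908·8545
1 = 9908·377853 − 40549·92327
1 = −40549·1225886 + 131555·377853
So 377853·131555 ≡ 1 (mod 1225886).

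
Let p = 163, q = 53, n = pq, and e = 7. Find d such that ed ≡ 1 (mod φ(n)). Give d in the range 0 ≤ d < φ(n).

φ(n) = (p−1)(q−1) = 162·52 = 8424.
Need d with 7·d ≡ 1 (mod 8424). Apply the extended Euclidean algorithm:
8424 = 1203·7 + 3
7 = 2·3 + 1
3 = 3·1 + 0
Back-substitute:
1 = 7 − 2·3
1 = −2·8424 + 2407·7
So 7·2407 ≡ 1 (mod 8424), hence d = 2407.

2407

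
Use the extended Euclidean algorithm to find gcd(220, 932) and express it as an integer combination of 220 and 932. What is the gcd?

Repeated division:
932 = 4*220 + 52
220 = 4*52 + 12
52 = 4*12 + 4
12 = 3*4 + 0
gcd(220, 932) = 4.
Express as a combination:
4 = 52 − 4·12
4 = −4·220 + 17·52
4 = 17·932 − 72·220
So 4 = (17)·932 + (-72)·220.

4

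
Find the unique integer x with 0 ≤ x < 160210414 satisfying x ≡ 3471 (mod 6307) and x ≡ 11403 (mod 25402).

Write x = 3471 + 6307·k. Then 6307·k ≡ 11403 − 3471 ≡ 7932 (mod 25402).
Need 6307⁻¹ mod 25402. Extended Euclid on (25402, 6307):
25402 = 4·6307 + 174
6307 = 36·174 + 43
174 = 4·43 + 2
43 = 21·2 + 1
2 = 2·1 + 0
Back-substitute:
1 = 43 − 21·2
1 = −21·174 + 85·43
1 = 85·6307 − 3081·174
1 = −3081·25402 + 12409·6307
6307⁻¹ ≡ 12409 (mod 25402), so k ≡ 12409·7932 ≡ 20840 (mod 25402).
x = 3471 + 6307·20840 = 131441351.

131441351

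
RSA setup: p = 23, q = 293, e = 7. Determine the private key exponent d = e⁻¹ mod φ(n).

3671

φ(n) = (p−1)(q−1) = 22·292 = 6424.
Need d with 7·d ≡ 1 (mod 6424). Apply the extended Euclidean algorithm:
6424 = 917·7 + 5
7 = 1·5 + 2
5 = 2·2 + 1
2 = 2·1 + 0
Back-substitute:
1 = 5 − 2·2
1 = −2·7 + 3·5
1 = 3·6424 − 2753·7
So 7·(-2753) ≡ 1 (mod 6424), hence d ≡ -2753 ≡ 3671 (mod 6424).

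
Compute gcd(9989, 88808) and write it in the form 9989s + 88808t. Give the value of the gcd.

1

Euclidean algorithm:
88808 = 8*9989 + 8896
9989 = 1*8896 + 1093
8896 = 8*1093 + 152
1093 = 7*152 + 29
152 = 5*29 + 7
29 = 4*7 + 1
7 = 7*1 + 0
gcd(9989, 88808) = 1.
Working backward:
1 = 29 − 4·7
1 = −4·152 + 21·29
1 = 21·1093 − 151·152
1 = −151·8896 + 1229·1093
1 = 1229·9989 − 1380·8896
1 = −1380·88808 + 12269·9989
So 1 = (-1380)·88808 + (12269)·9989.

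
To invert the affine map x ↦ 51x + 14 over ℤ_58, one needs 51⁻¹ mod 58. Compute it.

Run Euclid on (58, 51):
58 = 1*51 + 7
51 = 7*7 + 2
7 = 3*2 + 1
2 = 2*1 + 0
The gcd is 1. Working backward:
1 = 7 − 3·2
1 = −3·51 + 22·7
1 = 22·58 − 25·51
So 51·(-25) ≡ 1 (mod 58), and -25 ≡ 33 (mod 58).

33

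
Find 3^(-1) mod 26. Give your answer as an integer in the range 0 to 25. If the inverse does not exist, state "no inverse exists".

9

Extended Euclidean algorithm:
26 = 8×3 + 2
3 = 1×2 + 1
2 = 2×1 + 0
Since gcd(3, 26) = 1, back-substitute to write 1 as a combination:
1 = 3 − 2
1 = −26 + 9·3
So 3·9 ≡ 1 (mod 26).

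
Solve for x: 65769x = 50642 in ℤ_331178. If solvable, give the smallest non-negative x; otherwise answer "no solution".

225172

First find gcd(65769, 331178):
331178 = 5×65769 + 2333
65769 = 28×2333 + 445
2333 = 5×445 + 108
445 = 4×108 + 13
108 = 8×13 + 4
13 = 3×4 + 1
4 = 4×1 + 0
gcd = 1, so a unique solution mod 331178 exists.
Back-substitute for the Bézout coefficients:
1 = 13 − 3·4
1 = −3·108 + 25·13
1 = 25·445 − 103·108
1 = −103·2333 + 540·445
1 = 540·65769 − 15223·2333
1 = −15223·331178 + 76655·65769
So 65769·(76655) ≡ 1 (mod 331178), giving 65769⁻¹ ≡ 76655.
x ≡ 65769⁻¹·50642 ≡ 76655·50642 ≡ 225172 (mod 331178).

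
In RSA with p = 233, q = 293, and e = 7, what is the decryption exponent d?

φ(n) = (p−1)(q−1) = 232·292 = 67744.
Need d with 7·d ≡ 1 (mod 67744). Apply the extended Euclidean algorithm:
67744 = 9677*7 + 5
7 = 1*5 + 2
5 = 2*2 + 1
2 = 2*1 + 0
Back-substitute:
1 = 5 − 2·2
1 = −2·7 + 3·5
1 = 3·67744 − 29033·7
So 7·(-29033) ≡ 1 (mod 67744), hence d ≡ -29033 ≡ 38711 (mod 67744).

38711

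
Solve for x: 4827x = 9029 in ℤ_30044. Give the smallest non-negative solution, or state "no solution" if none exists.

15083

First find gcd(4827, 30044):
30044 = 6×4827 + 1082
4827 = 4×1082 + 499
1082 = 2×499 + 84
499 = 5×84 + 79
84 = 1×79 + 5
79 = 15×5 + 4
5 = 1×4 + 1
4 = 4×1 + 0
gcd = 1, so a unique solution mod 30044 exists.
Back-substitute for the Bézout coefficients:
1 = 5 − 4
1 = −79 + 16·5
1 = 16·84 − 17·79
1 = −17·499 + 101·84
1 = 101·1082 − 219·499
1 = −219·4827 + 977·1082
1 = 977·30044 − 6081·4827
So 4827·(-6081) ≡ 1 (mod 30044), giving 4827⁻¹ ≡ 23963.
x ≡ 4827⁻¹·9029 ≡ 23963·9029 ≡ 15083 (mod 30044).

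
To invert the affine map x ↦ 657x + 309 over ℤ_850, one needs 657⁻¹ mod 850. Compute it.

Apply the Euclidean algorithm to 850 and 657:
850 = 1*657 + 193
657 = 3*193 + 78
193 = 2*78 + 37
78 = 2*37 + 4
37 = 9*4 + 1
4 = 4*1 + 0
Since gcd(657, 850) = 1, back-substitute to write 1 as a combination:
1 = 37 − 9·4
1 = −9·78 + 19·37
1 = 19·193 − 47·78
1 = −47·657 + 160·193
1 = 160·850 − 207·657
Hence 657⁻¹ ≡ -207 ≡ 643 (mod 850).

643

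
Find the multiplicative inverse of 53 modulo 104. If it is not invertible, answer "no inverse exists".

Apply the Euclidean algorithm to 104 and 53:
104 = 1×53 + 51
53 = 1×51 + 2
51 = 25×2 + 1
2 = 2×1 + 0
Since gcd(53, 104) = 1, back-substitute to write 1 as a combination:
1 = 51 − 25·2
1 = −25·53 + 26·51
1 = 26·104 − 51·53
Hence 53⁻¹ ≡ -51 ≡ 53 (mod 104).

53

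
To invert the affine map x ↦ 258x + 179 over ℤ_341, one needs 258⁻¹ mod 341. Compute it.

Apply the Euclidean algorithm to 341 and 258:
341 = 1*258 + 83
258 = 3*83 + 9
83 = 9*9 + 2
9 = 4*2 + 1
2 = 2*1 + 0
The gcd is 1. Working backward:
1 = 9 − 4·2
1 = −4·83 + 37·9
1 = 37·258 − 115·83
1 = −115·341 + 152·258
So 258·152 ≡ 1 (mod 341).

152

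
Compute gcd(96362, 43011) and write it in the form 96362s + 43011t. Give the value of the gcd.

1

Euclidean algorithm:
96362 = 2·43011 + 10340
43011 = 4·10340 + 1651
10340 = 6·1651 + 434
1651 = 3·434 + 349
434 = 1·349 + 85
349 = 4·85 + 9
85 = 9·9 + 4
9 = 2·4 + 1
4 = 4·1 + 0
gcd(96362, 43011) = 1.
Back-substituting:
1 = 9 − 2·4
1 = −2·85 + 19·9
1 = 19·349 − 78·85
1 = −78·434 + 97·349
1 = 97·1651 − 369·434
1 = −369·10340 + 2311·1651
1 = 2311·43011 − 9613·10340
1 = −9613·96362 + 21537·43011
So 1 = (-9613)·96362 + (21537)·43011.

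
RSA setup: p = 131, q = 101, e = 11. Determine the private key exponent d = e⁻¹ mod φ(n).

φ(n) = (p−1)(q−1) = 130·100 = 13000.
Need d with 11·d ≡ 1 (mod 13000). Apply the extended Euclidean algorithm:
13000 = 1181*11 + 9
11 = 1*9 + 2
9 = 4*2 + 1
2 = 2*1 + 0
Back-substitute:
1 = 9 − 4·2
1 = −4·11 + 5·9
1 = 5·13000 − 5909·11
So 11·(-5909) ≡ 1 (mod 13000), hence d ≡ -5909 ≡ 7091 (mod 13000).

7091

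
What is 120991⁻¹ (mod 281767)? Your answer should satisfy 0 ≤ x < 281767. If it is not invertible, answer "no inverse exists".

196858

gcd(281767, 120991) by repeated division:
281767 = 2*120991 + 39785
120991 = 3*39785 + 1636
39785 = 24*1636 + 521
1636 = 3*521 + 73
521 = 7*73 + 10
73 = 7*10 + 3
10 = 3*3 + 1
3 = 3*1 + 0
Since gcd(120991, 281767) = 1, back-substitute to write 1 as a combination:
1 = 10 − 3·3
1 = −3·73 + 22·10
1 = 22·521 − 157·73
1 = −157·1636 + 493·521
1 = 493·39785 − 11989·1636
1 = −11989·120991 + 36460·39785
1 = 36460·281767 − 84909·120991
Hence 120991⁻¹ ≡ -84909 ≡ 196858 (mod 281767).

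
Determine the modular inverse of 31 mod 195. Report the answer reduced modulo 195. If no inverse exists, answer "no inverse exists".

Extended Euclidean algorithm:
195 = 6*31 + 9
31 = 3*9 + 4
9 = 2*4 + 1
4 = 4*1 + 0
Since gcd(31, 195) = 1, back-substitute to write 1 as a combination:
1 = 9 − 2·4
1 = −2·31 + 7·9
1 = 7·195 − 44·31
Thus 31·(-44) ≡ 1 (mod 195); reducing, -44 mod 195 = 151.

151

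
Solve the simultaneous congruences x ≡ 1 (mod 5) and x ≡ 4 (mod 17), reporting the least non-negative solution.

Write x = 1 + 5·k. Then 5·k ≡ 4 − 1 ≡ 3 (mod 17).
Need 5⁻¹ mod 17. Extended Euclid on (17, 5):
17 = 3·5 + 2
5 = 2·2 + 1
2 = 2·1 + 0
Back-substitute:
1 = 5 − 2·2
1 = −2·17 + 7·5
5⁻¹ ≡ 7 (mod 17), so k ≡ 7·3 ≡ 4 (mod 17).
x = 1 + 5·4 = 21.

21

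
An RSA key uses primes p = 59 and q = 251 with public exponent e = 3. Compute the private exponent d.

φ(n) = (p−1)(q−1) = 58·250 = 14500.
Need d with 3·d ≡ 1 (mod 14500). Apply the extended Euclidean algorithm:
14500 = 4833*3 + 1
3 = 3*1 + 0
Back-substitute:
1 = 14500 − 4833·3
So 3·(-4833) ≡ 1 (mod 14500), hence d ≡ -4833 ≡ 9667 (mod 14500).

9667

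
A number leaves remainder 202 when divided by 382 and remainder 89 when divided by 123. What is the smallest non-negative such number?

Write x = 202 + 382·k. Then 382·k ≡ 89 − 202 ≡ 10 (mod 123).
Need 382⁻¹ mod 123. Extended Euclid on (123, 13):
123 = 9*13 + 6
13 = 2*6 + 1
6 = 6*1 + 0
Back-substitute:
1 = 13 − 2·6
1 = −2·123 + 19·13
382⁻¹ ≡ 19 (mod 123), so k ≡ 19·10 ≡ 67 (mod 123).
x = 202 + 382·67 = 25796.

25796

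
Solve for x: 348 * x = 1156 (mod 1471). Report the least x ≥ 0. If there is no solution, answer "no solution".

First find gcd(348, 1471):
1471 = 4·348 + 79
348 = 4·79 + 32
79 = 2·32 + 15
32 = 2·15 + 2
15 = 7·2 + 1
2 = 2·1 + 0
gcd = 1, so a unique solution mod 1471 exists.
Back-substitute for the Bézout coefficients:
1 = 15 − 7·2
1 = −7·32 + 15·15
1 = 15·79 − 37·32
1 = −37·348 + 163·79
1 = 163·1471 − 689·348
So 348·(-689) ≡ 1 (mod 1471), giving 348⁻¹ ≡ 782.
x ≡ 348⁻¹·1156 ≡ 782·1156 ≡ 798 (mod 1471).

798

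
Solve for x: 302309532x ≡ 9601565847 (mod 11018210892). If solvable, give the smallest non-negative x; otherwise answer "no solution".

gcd(302309532, 11018210892):
11018210892 = 36*302309532 + 135067740
302309532 = 2*135067740 + 32174052
135067740 = 4*32174052 + 6371532
32174052 = 5*6371532 + 316392
6371532 = 20*316392 + 43692
316392 = 7*43692 + 10548
43692 = 4*10548 + 1500
10548 = 7*1500 + 48
1500 = 31*48 + 12
48 = 4*12 + 0
gcd = 12, but 12 ∤ 9601565847, so the congruence has no solution.

no solution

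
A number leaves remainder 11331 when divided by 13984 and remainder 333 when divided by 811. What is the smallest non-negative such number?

Write x = 11331 + 13984·k. Then 13984·k ≡ 333 − 11331 ≡ 356 (mod 811).
Need 13984⁻¹ mod 811. Extended Euclid on (811, 197):
811 = 4×197 + 23
197 = 8×23 + 13
23 = 1×13 + 10
13 = 1×10 + 3
10 = 3×3 + 1
3 = 3×1 + 0
Back-substitute:
1 = 10 − 3·3
1 = −3·13 + 4·10
1 = 4·23 − 7·13
1 = −7·197 + 60·23
1 = 60·811 − 247·197
13984⁻¹ ≡ 564 (mod 811), so k ≡ 564·356 ≡ 467 (mod 811).
x = 11331 + 13984·467 = 6541859.

6541859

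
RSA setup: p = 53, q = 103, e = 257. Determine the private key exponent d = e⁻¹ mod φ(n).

φ(n) = (p−1)(q−1) = 52·102 = 5304.
Need d with 257·d ≡ 1 (mod 5304). Apply the extended Euclidean algorithm:
5304 = 20×257 + 164
257 = 1×164 + 93
164 = 1×93 + 71
93 = 1×71 + 22
71 = 3×22 + 5
22 = 4×5 + 2
5 = 2×2 + 1
2 = 2×1 + 0
Back-substitute:
1 = 5 − 2·2
1 = −2·22 + 9·5
1 = 9·71 − 29·22
1 = −29·93 + 38·71
1 = 38·164 − 67·93
1 = −67·257 + 105·164
1 = 105·5304 − 2167·257
So 257·(-2167) ≡ 1 (mod 5304), hence d ≡ -2167 ≡ 3137 (mod 5304).

3137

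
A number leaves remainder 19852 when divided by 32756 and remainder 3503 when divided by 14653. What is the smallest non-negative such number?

303569704

Write x = 19852 + 32756·k. Then 32756·k ≡ 3503 − 19852 ≡ 12957 (mod 14653).
Need 32756⁻¹ mod 14653. Extended Euclid on (14653, 3450):
14653 = 4·3450 + 853
3450 = 4·853 + 38
853 = 22·38 + 17
38 = 2·17 + 4
17 = 4·4 + 1
4 = 4·1 + 0
Back-substitute:
1 = 17 − 4·4
1 = −4·38 + 9·17
1 = 9·853 − 202·38
1 = −202·3450 + 817·853
1 = 817·14653 − 3470·3450
32756⁻¹ ≡ 11183 (mod 14653), so k ≡ 11183·12957 ≡ 9267 (mod 14653).
x = 19852 + 32756·9267 = 303569704.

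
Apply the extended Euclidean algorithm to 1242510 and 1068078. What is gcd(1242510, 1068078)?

6

Repeated division:
1242510 = 1×1068078 + 174432
1068078 = 6×174432 + 21486
174432 = 8×21486 + 2544
21486 = 8×2544 + 1134
2544 = 2×1134 + 276
1134 = 4×276 + 30
276 = 9×30 + 6
30 = 5×6 + 0
gcd(1242510, 1068078) = 6.
Express as a combination:
6 = 276 − 9·30
6 = −9·1134 + 37·276
6 = 37·2544 − 83·1134
6 = −83·21486 + 701·2544
6 = 701·174432 − 5691·21486
6 = −5691·1068078 + 34847·174432
6 = 34847·1242510 − 40538·1068078
So 6 = (34847)·1242510 + (-40538)·1068078.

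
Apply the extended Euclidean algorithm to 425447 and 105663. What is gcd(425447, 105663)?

1

Repeated division:
425447 = 4*105663 + 2795
105663 = 37*2795 + 2248
2795 = 1*2248 + 547
2248 = 4*547 + 60
547 = 9*60 + 7
60 = 8*7 + 4
7 = 1*4 + 3
4 = 1*3 + 1
3 = 3*1 + 0
gcd(425447, 105663) = 1.
Back-substituting:
1 = 4 − 3
1 = −7 + 2·4
1 = 2·60 − 17·7
1 = −17·547 + 155·60
1 = 155·2248 − 637·547
1 = −637·2795 + 792·2248
1 = 792·105663 − 29941·2795
1 = −29941·425447 + 120556·105663
So 1 = (-29941)·425447 + (120556)·105663.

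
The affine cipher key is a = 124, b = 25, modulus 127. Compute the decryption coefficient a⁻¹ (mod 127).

gcd(127, 124) by repeated division:
127 = 1×124 + 3
124 = 41×3 + 1
3 = 3×1 + 0
Since gcd(124, 127) = 1, back-substitute to write 1 as a combination:
1 = 124 − 41·3
1 = −41·127 + 42·124
So 124·42 ≡ 1 (mod 127).

42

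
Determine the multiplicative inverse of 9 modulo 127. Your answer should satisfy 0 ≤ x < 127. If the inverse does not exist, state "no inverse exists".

113

Run Euclid on (127, 9):
127 = 14*9 + 1
9 = 9*1 + 0
The gcd is 1. Working backward:
1 = 127 − 14·9
Thus 9·(-14) ≡ 1 (mod 127); reducing, -14 mod 127 = 113.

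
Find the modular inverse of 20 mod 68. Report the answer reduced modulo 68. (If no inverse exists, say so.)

Compute gcd(20, 68):
68 = 3×20 + 8
20 = 2×8 + 4
8 = 2×4 + 0
Since gcd = 4 > 1, 20 is not a unit mod 68.

no inverse exists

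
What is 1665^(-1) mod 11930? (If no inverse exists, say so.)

no inverse exists

Compute gcd(1665, 11930):
11930 = 7×1665 + 275
1665 = 6×275 + 15
275 = 18×15 + 5
15 = 3×5 + 0
Since gcd = 5 > 1, 1665 is not a unit mod 11930.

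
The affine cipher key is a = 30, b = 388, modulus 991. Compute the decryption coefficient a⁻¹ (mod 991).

Run Euclid on (991, 30):
991 = 33*30 + 1
30 = 30*1 + 0
Since gcd(30, 991) = 1, back-substitute to write 1 as a combination:
1 = 991 − 33·30
Thus 30·(-33) ≡ 1 (mod 991); reducing, -33 mod 991 = 958.

958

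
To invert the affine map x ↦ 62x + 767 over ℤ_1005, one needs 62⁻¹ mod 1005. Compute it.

308

Run Euclid on (1005, 62):
1005 = 16×62 + 13
62 = 4×13 + 10
13 = 1×10 + 3
10 = 3×3 + 1
3 = 3×1 + 0
The gcd is 1. Working backward:
1 = 10 − 3·3
1 = −3·13 + 4·10
1 = 4·62 − 19·13
1 = −19·1005 + 308·62
So 62·308 ≡ 1 (mod 1005).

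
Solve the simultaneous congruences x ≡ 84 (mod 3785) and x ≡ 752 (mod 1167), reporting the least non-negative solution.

Write x = 84 + 3785·k. Then 3785·k ≡ 752 − 84 ≡ 668 (mod 1167).
Need 3785⁻¹ mod 1167. Extended Euclid on (1167, 284):
1167 = 4·284 + 31
284 = 9·31 + 5
31 = 6·5 + 1
5 = 5·1 + 0
Back-substitute:
1 = 31 − 6·5
1 = −6·284 + 55·31
1 = 55·1167 − 226·284
3785⁻¹ ≡ 941 (mod 1167), so k ≡ 941·668 ≡ 742 (mod 1167).
x = 84 + 3785·742 = 2808554.

2808554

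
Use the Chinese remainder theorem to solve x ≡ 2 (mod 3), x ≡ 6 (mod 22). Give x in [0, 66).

Write x = 2 + 3·k. Then 3·k ≡ 6 − 2 ≡ 4 (mod 22).
Need 3⁻¹ mod 22. Extended Euclid on (22, 3):
22 = 7*3 + 1
3 = 3*1 + 0
Back-substitute:
1 = 22 − 7·3
3⁻¹ ≡ 15 (mod 22), so k ≡ 15·4 ≡ 16 (mod 22).
x = 2 + 3·16 = 50.

50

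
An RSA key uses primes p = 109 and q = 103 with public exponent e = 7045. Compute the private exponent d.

φ(n) = (p−1)(q−1) = 108·102 = 11016.
Need d with 7045·d ≡ 1 (mod 11016). Apply the extended Euclidean algorithm:
11016 = 1·7045 + 3971
7045 = 1·3971 + 3074
3971 = 1·3074 + 897
3074 = 3·897 + 383
897 = 2·383 + 131
383 = 2·131 + 121
131 = 1·121 + 10
121 = 12·10 + 1
10 = 10·1 + 0
Back-substitute:
1 = 121 − 12·10
1 = −12·131 + 13·121
1 = 13·383 − 38·131
1 = −38·897 + 89·383
1 = 89·3074 − 305·897
1 = −305·3971 + 394·3074
1 = 394·7045 − 699·3971
1 = −699·11016 + 1093·7045
So 7045·1093 ≡ 1 (mod 11016), hence d = 1093.

1093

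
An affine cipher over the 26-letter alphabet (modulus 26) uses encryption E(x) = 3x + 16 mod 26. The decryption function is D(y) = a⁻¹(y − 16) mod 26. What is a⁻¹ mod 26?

Apply the Euclidean algorithm to 26 and 3:
26 = 8*3 + 2
3 = 1*2 + 1
2 = 2*1 + 0
Since gcd(3, 26) = 1, back-substitute to write 1 as a combination:
1 = 3 − 2
1 = −26 + 9·3
So 3·9 ≡ 1 (mod 26).

9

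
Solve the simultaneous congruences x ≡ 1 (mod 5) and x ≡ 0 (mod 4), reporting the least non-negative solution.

16

Write x = 1 + 5·k. Then 5·k ≡ 0 − 1 ≡ 3 (mod 4).
Need 5⁻¹ mod 4. Extended Euclid on (4, 1):
4 = 4·1 + 0
5⁻¹ ≡ 1 (mod 4), so k ≡ 1·3 ≡ 3 (mod 4).
x = 1 + 5·3 = 16.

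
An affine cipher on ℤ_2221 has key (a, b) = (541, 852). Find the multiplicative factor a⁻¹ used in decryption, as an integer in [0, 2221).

Apply the Euclidean algorithm to 2221 and 541:
2221 = 4·541 + 57
541 = 9·57 + 28
57 = 2·28 + 1
28 = 28·1 + 0
The gcd is 1. Working backward:
1 = 57 − 2·28
1 = −2·541 + 19·57
1 = 19·2221 − 78·541
So 541·(-78) ≡ 1 (mod 2221), and -78 ≡ 2143 (mod 2221).

2143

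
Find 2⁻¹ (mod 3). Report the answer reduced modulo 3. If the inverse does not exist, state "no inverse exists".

Extended Euclidean algorithm:
3 = 1*2 + 1
2 = 2*1 + 0
Since gcd(2, 3) = 1, back-substitute to write 1 as a combination:
1 = 3 − 2
Hence 2⁻¹ ≡ -1 ≡ 2 (mod 3).

2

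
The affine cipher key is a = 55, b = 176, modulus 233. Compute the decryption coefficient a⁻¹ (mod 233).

161

gcd(233, 55) by repeated division:
233 = 4*55 + 13
55 = 4*13 + 3
13 = 4*3 + 1
3 = 3*1 + 0
Since gcd(55, 233) = 1, back-substitute to write 1 as a combination:
1 = 13 − 4·3
1 = −4·55 + 17·13
1 = 17·233 − 72·55
Hence 55⁻¹ ≡ -72 ≡ 161 (mod 233).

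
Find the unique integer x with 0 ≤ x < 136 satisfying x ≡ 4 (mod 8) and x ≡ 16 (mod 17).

84

Write x = 4 + 8·k. Then 8·k ≡ 16 − 4 ≡ 12 (mod 17).
Need 8⁻¹ mod 17. Extended Euclid on (17, 8):
17 = 2*8 + 1
8 = 8*1 + 0
Back-substitute:
1 = 17 − 2·8
8⁻¹ ≡ 15 (mod 17), so k ≡ 15·12 ≡ 10 (mod 17).
x = 4 + 8·10 = 84.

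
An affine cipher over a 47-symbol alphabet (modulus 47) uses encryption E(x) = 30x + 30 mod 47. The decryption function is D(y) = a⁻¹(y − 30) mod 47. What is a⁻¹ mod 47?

Apply the Euclidean algorithm to 47 and 30:
47 = 1*30 + 17
30 = 1*17 + 13
17 = 1*13 + 4
13 = 3*4 + 1
4 = 4*1 + 0
The gcd is 1. Working backward:
1 = 13 − 3·4
1 = −3·17 + 4·13
1 = 4·30 − 7·17
1 = −7·47 + 11·30
So 30·11 ≡ 1 (mod 47).

11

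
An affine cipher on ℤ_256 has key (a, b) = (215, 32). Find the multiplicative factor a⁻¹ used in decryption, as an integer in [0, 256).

gcd(256, 215) by repeated division:
256 = 1·215 + 41
215 = 5·41 + 10
41 = 4·10 + 1
10 = 10·1 + 0
gcd = 1, so the inverse exists. Back-substitute:
1 = 41 − 4·10
1 = −4·215 + 21·41
1 = 21·256 − 25·215
So 215·(-25) ≡ 1 (mod 256), and -25 ≡ 231 (mod 256).

231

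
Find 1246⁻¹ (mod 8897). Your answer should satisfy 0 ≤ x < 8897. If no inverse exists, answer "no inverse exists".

Compute gcd(1246, 8897):
8897 = 7·1246 + 175
1246 = 7·175 + 21
175 = 8·21 + 7
21 = 3·7 + 0
The gcd is 7, not 1, hence no inverse exists.

no inverse exists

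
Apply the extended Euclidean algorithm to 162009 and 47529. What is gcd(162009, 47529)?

Repeated division:
162009 = 3×47529 + 19422
47529 = 2×19422 + 8685
19422 = 2×8685 + 2052
8685 = 4×2052 + 477
2052 = 4×477 + 144
477 = 3×144 + 45
144 = 3×45 + 9
45 = 5×9 + 0
gcd(162009, 47529) = 9.
Back-substituting:
9 = 144 − 3·45
9 = −3·477 + 10·144
9 = 10·2052 − 43·477
9 = −43·8685 + 182·2052
9 = 182·19422 − 407·8685
9 = −407·47529 + 996·19422
9 = 996·162009 − 3395·47529
So 9 = (996)·162009 + (-3395)·47529.

9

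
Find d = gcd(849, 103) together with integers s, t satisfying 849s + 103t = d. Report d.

Repeated division:
849 = 8×103 + 25
103 = 4×25 + 3
25 = 8×3 + 1
3 = 3×1 + 0
gcd(849, 103) = 1.
Express as a combination:
1 = 25 − 8·3
1 = −8·103 + 33·25
1 = 33·849 − 272·103
So 1 = (33)·849 + (-272)·103.

1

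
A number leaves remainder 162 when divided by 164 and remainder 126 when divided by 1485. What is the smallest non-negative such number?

6066

Write x = 162 + 164·k. Then 164·k ≡ 126 − 162 ≡ 1449 (mod 1485).
Need 164⁻¹ mod 1485. Extended Euclid on (1485, 164):
1485 = 9×164 + 9
164 = 18×9 + 2
9 = 4×2 + 1
2 = 2×1 + 0
Back-substitute:
1 = 9 − 4·2
1 = −4·164 + 73·9
1 = 73·1485 − 661·164
164⁻¹ ≡ 824 (mod 1485), so k ≡ 824·1449 ≡ 36 (mod 1485).
x = 162 + 164·36 = 6066.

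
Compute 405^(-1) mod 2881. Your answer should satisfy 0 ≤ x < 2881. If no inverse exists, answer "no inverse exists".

313

gcd(2881, 405) by repeated division:
2881 = 7·405 + 46
405 = 8·46 + 37
46 = 1·37 + 9
37 = 4·9 + 1
9 = 9·1 + 0
The gcd is 1. Working backward:
1 = 37 − 4·9
1 = −4·46 + 5·37
1 = 5·405 − 44·46
1 = −44·2881 + 313·405
So 405·313 ≡ 1 (mod 2881).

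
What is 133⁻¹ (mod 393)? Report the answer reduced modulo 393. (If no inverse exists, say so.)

Apply the Euclidean algorithm to 393 and 133:
393 = 2·133 + 127
133 = 1·127 + 6
127 = 21·6 + 1
6 = 6·1 + 0
Since gcd(133, 393) = 1, back-substitute to write 1 as a combination:
1 = 127 − 21·6
1 = −21·133 + 22·127
1 = 22·393 − 65·133
So 133·(-65) ≡ 1 (mod 393), and -65 ≡ 328 (mod 393).

328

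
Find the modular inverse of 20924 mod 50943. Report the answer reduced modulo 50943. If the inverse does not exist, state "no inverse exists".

35198

Extended Euclidean algorithm:
50943 = 2×20924 + 9095
20924 = 2×9095 + 2734
9095 = 3×2734 + 893
2734 = 3×893 + 55
893 = 16×55 + 13
55 = 4×13 + 3
13 = 4×3 + 1
3 = 3×1 + 0
The gcd is 1. Working backward:
1 = 13 − 4·3
1 = −4·55 + 17·13
1 = 17·893 − 276·55
1 = −276·2734 + 845·893
1 = 845·9095 − 2811·2734
1 = −2811·20924 + 6467·9095
1 = 6467·50943 − 15745·20924
Hence 20924⁻¹ ≡ -15745 ≡ 35198 (mod 50943).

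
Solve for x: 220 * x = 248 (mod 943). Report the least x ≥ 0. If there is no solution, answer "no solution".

First find gcd(220, 943):
943 = 4*220 + 63
220 = 3*63 + 31
63 = 2*31 + 1
31 = 31*1 + 0
gcd = 1, so a unique solution mod 943 exists.
Back-substitute for the Bézout coefficients:
1 = 63 − 2·31
1 = −2·220 + 7·63
1 = 7·943 − 30·220
So 220·(-30) ≡ 1 (mod 943), giving 220⁻¹ ≡ 913.
x ≡ 220⁻¹·248 ≡ 913·248 ≡ 104 (mod 943).

104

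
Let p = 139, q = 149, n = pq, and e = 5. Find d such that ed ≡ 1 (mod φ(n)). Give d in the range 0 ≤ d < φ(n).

4085

φ(n) = (p−1)(q−1) = 138·148 = 20424.
Need d with 5·d ≡ 1 (mod 20424). Apply the extended Euclidean algorithm:
20424 = 4084·5 + 4
5 = 1·4 + 1
4 = 4·1 + 0
Back-substitute:
1 = 5 − 4
1 = −20424 + 4085·5
So 5·4085 ≡ 1 (mod 20424), hence d = 4085.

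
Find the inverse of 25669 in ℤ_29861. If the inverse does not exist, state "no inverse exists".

6931

Run Euclid on (29861, 25669):
29861 = 1*25669 + 4192
25669 = 6*4192 + 517
4192 = 8*517 + 56
517 = 9*56 + 13
56 = 4*13 + 4
13 = 3*4 + 1
4 = 4*1 + 0
gcd = 1, so the inverse exists. Back-substitute:
1 = 13 − 3·4
1 = −3·56 + 13·13
1 = 13·517 − 120·56
1 = −120·4192 + 973·517
1 = 973·25669 − 5958·4192
1 = −5958·29861 + 6931·25669
So 25669·6931 ≡ 1 (mod 29861).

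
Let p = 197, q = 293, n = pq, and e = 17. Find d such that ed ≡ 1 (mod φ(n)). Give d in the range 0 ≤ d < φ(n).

φ(n) = (p−1)(q−1) = 196·292 = 57232.
Need d with 17·d ≡ 1 (mod 57232). Apply the extended Euclidean algorithm:
57232 = 3366×17 + 10
17 = 1×10 + 7
10 = 1×7 + 3
7 = 2×3 + 1
3 = 3×1 + 0
Back-substitute:
1 = 7 − 2·3
1 = −2·10 + 3·7
1 = 3·17 − 5·10
1 = −5·57232 + 16833·17
So 17·16833 ≡ 1 (mod 57232), hence d = 16833.

16833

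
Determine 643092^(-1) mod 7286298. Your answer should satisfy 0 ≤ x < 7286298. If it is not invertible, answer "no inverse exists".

no inverse exists

Euclidean algorithm on 7286298, 643092:
7286298 = 11·643092 + 212286
643092 = 3·212286 + 6234
212286 = 34·6234 + 330
6234 = 18·330 + 294
330 = 1·294 + 36
294 = 8·36 + 6
36 = 6·6 + 0
The gcd is 6, not 1, hence no inverse exists.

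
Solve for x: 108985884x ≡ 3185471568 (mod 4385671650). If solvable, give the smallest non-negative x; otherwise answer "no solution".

First find gcd(108985884, 4385671650):
4385671650 = 40·108985884 + 26236290
108985884 = 4·26236290 + 4040724
26236290 = 6·4040724 + 1991946
4040724 = 2·1991946 + 56832
1991946 = 35·56832 + 2826
56832 = 20·2826 + 312
2826 = 9·312 + 18
312 = 17·18 + 6
18 = 3·6 + 0
gcd = 6 and 6 | 3185471568, so solutions exist. Divide through by 6: 18164314x ≡ 530911928 (mod 730945275).
Now find 18164314⁻¹ mod 730945275:
730945275 = 40·18164314 + 4372715
18164314 = 4·4372715 + 673454
4372715 = 6·673454 + 331991
673454 = 2·331991 + 9472
331991 = 35·9472 + 471
9472 = 20·471 + 52
471 = 9·52 + 3
52 = 17·3 + 1
3 = 3·1 + 0
Back-substitute:
1 = 52 − 17·3
1 = −17·471 + 154·52
1 = 154·9472 − 3097·471
1 = −3097·331991 + 108549·9472
1 = 108549·673454 − 220195·331991
1 = −220195·4372715 + 1429719·673454
1 = 1429719·18164314 − 5939071·4372715
1 = −5939071·730945275 + 238992559·18164314
So 18164314⁻¹ ≡ 238992559 (mod 730945275).
Then x ≡ 238992559·530911928 ≡ 140936027 (mod 730945275); the smallest non-negative solution is x = 140936027.

140936027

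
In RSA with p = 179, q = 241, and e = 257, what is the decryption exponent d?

5153

φ(n) = (p−1)(q−1) = 178·240 = 42720.
Need d with 257·d ≡ 1 (mod 42720). Apply the extended Euclidean algorithm:
42720 = 166×257 + 58
257 = 4×58 + 25
58 = 2×25 + 8
25 = 3×8 + 1
8 = 8×1 + 0
Back-substitute:
1 = 25 − 3·8
1 = −3·58 + 7·25
1 = 7·257 − 31·58
1 = −31·42720 + 5153·257
So 257·5153 ≡ 1 (mod 42720), hence d = 5153.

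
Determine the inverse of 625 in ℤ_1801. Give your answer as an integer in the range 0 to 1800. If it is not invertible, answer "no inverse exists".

1582

gcd(1801, 625) by repeated division:
1801 = 2*625 + 551
625 = 1*551 + 74
551 = 7*74 + 33
74 = 2*33 + 8
33 = 4*8 + 1
8 = 8*1 + 0
gcd = 1, so the inverse exists. Back-substitute:
1 = 33 − 4·8
1 = −4·74 + 9·33
1 = 9·551 − 67·74
1 = −67·625 + 76·551
1 = 76·1801 − 219·625
Thus 625·(-219) ≡ 1 (mod 1801); reducing, -219 mod 1801 = 1582.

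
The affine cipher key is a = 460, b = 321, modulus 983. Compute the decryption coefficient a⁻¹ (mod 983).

Apply the Euclidean algorithm to 983 and 460:
983 = 2·460 + 63
460 = 7·63 + 19
63 = 3·19 + 6
19 = 3·6 + 1
6 = 6·1 + 0
The gcd is 1. Working backward:
1 = 19 − 3·6
1 = −3·63 + 10·19
1 = 10·460 − 73·63
1 = −73·983 + 156·460
So 460·156 ≡ 1 (mod 983).

156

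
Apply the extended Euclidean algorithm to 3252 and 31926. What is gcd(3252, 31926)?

6

Euclidean algorithm:
31926 = 9·3252 + 2658
3252 = 1·2658 + 594
2658 = 4·594 + 282
594 = 2·282 + 30
282 = 9·30 + 12
30 = 2·12 + 6
12 = 2·6 + 0
gcd(3252, 31926) = 6.
Working backward:
6 = 30 − 2·12
6 = −2·282 + 19·30
6 = 19·594 − 40·282
6 = −40·2658 + 179·594
6 = 179·3252 − 219·2658
6 = −219·31926 + 2150·3252
So 6 = (-219)·31926 + (2150)·3252.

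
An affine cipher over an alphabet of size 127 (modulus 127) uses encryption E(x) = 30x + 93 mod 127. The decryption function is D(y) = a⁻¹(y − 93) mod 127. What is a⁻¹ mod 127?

gcd(127, 30) by repeated division:
127 = 4*30 + 7
30 = 4*7 + 2
7 = 3*2 + 1
2 = 2*1 + 0
gcd = 1, so the inverse exists. Back-substitute:
1 = 7 − 3·2
1 = −3·30 + 13·7
1 = 13·127 − 55·30
Hence 30⁻¹ ≡ -55 ≡ 72 (mod 127).

72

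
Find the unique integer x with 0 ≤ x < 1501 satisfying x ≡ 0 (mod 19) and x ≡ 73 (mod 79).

Write x = 0 + 19·k. Then 19·k ≡ 73 − 0 ≡ 73 (mod 79).
Need 19⁻¹ mod 79. Extended Euclid on (79, 19):
79 = 4×19 + 3
19 = 6×3 + 1
3 = 3×1 + 0
Back-substitute:
1 = 19 − 6·3
1 = −6·79 + 25·19
19⁻¹ ≡ 25 (mod 79), so k ≡ 25·73 ≡ 8 (mod 79).
x = 0 + 19·8 = 152.

152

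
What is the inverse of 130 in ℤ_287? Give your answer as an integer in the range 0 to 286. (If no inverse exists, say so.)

Extended Euclidean algorithm:
287 = 2*130 + 27
130 = 4*27 + 22
27 = 1*22 + 5
22 = 4*5 + 2
5 = 2*2 + 1
2 = 2*1 + 0
gcd = 1, so the inverse exists. Back-substitute:
1 = 5 − 2·2
1 = −2·22 + 9·5
1 = 9·27 − 11·22
1 = −11·130 + 53·27
1 = 53·287 − 117·130
Thus 130·(-117) ≡ 1 (mod 287); reducing, -117 mod 287 = 170.

170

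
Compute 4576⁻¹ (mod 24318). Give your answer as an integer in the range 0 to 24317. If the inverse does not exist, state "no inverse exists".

Compute gcd(4576, 24318):
24318 = 5·4576 + 1438
4576 = 3·1438 + 262
1438 = 5·262 + 128
262 = 2·128 + 6
128 = 21·6 + 2
6 = 3·2 + 0
The gcd is 2, not 1, hence no inverse exists.

no inverse exists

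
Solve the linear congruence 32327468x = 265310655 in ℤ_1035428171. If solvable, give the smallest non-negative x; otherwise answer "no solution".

First find gcd(32327468, 1035428171):
1035428171 = 32·32327468 + 949195
32327468 = 34·949195 + 54838
949195 = 17·54838 + 16949
54838 = 3·16949 + 3991
16949 = 4·3991 + 985
3991 = 4·985 + 51
985 = 19·51 + 16
51 = 3·16 + 3
16 = 5·3 + 1
3 = 3·1 + 0
gcd = 1, so a unique solution mod 1035428171 exists.
Back-substitute for the Bézout coefficients:
1 = 16 − 5·3
1 = −5·51 + 16·16
1 = 16·985 − 309·51
1 = −309·3991 + 1252·985
1 = 1252·16949 − 5317·3991
1 = −5317·54838 + 17203·16949
1 = 17203·949195 − 297768·54838
1 = −297768·32327468 + 10141315·949195
1 = 10141315·1035428171 − 324819848·32327468
So 32327468·(-324819848) ≡ 1 (mod 1035428171), giving 32327468⁻¹ ≡ 710608323.
x ≡ 32327468⁻¹·265310655 ≡ 710608323·265310655 ≡ 257507718 (mod 1035428171).

257507718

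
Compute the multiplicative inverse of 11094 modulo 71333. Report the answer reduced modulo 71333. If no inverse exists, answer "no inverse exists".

Run Euclid on (71333, 11094):
71333 = 6×11094 + 4769
11094 = 2×4769 + 1556
4769 = 3×1556 + 101
1556 = 15×101 + 41
101 = 2×41 + 19
41 = 2×19 + 3
19 = 6×3 + 1
3 = 3×1 + 0
The gcd is 1. Working backward:
1 = 19 − 6·3
1 = −6·41 + 13·19
1 = 13·101 − 32·41
1 = −32·1556 + 493·101
1 = 493·4769 − 1511·1556
1 = −1511·11094 + 3515·4769
1 = 3515·71333 − 22601·11094
Thus 11094·(-22601) ≡ 1 (mod 71333); reducing, -22601 mod 71333 = 48732.

48732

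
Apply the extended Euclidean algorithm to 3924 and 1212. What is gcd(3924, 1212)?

Apply Euclid's algorithm to 3924 and 1212:
3924 = 3*1212 + 288
1212 = 4*288 + 60
288 = 4*60 + 48
60 = 1*48 + 12
48 = 4*12 + 0
gcd(3924, 1212) = 12.
Working backward:
12 = 60 − 48
12 = −288 + 5·60
12 = 5·1212 − 21·288
12 = −21·3924 + 68·1212
So 12 = (-21)·3924 + (68)·1212.

12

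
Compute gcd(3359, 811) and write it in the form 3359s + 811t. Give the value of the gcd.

1

Repeated division:
3359 = 4·811 + 115
811 = 7·115 + 6
115 = 19·6 + 1
6 = 6·1 + 0
gcd(3359, 811) = 1.
Working backward:
1 = 115 − 19·6
1 = −19·811 + 134·115
1 = 134·3359 − 555·811
So 1 = (134)·3359 + (-555)·811.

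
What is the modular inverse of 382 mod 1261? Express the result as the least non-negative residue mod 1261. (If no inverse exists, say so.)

Apply the Euclidean algorithm to 1261 and 382:
1261 = 3×382 + 115
382 = 3×115 + 37
115 = 3×37 + 4
37 = 9×4 + 1
4 = 4×1 + 0
Since gcd(382, 1261) = 1, back-substitute to write 1 as a combination:
1 = 37 − 9·4
1 = −9·115 + 28·37
1 = 28·382 − 93·115
1 = −93·1261 + 307·382
So 382·307 ≡ 1 (mod 1261).

307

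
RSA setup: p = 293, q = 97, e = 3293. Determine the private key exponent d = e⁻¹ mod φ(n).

1013

φ(n) = (p−1)(q−1) = 292·96 = 28032.
Need d with 3293·d ≡ 1 (mod 28032). Apply the extended Euclidean algorithm:
28032 = 8·3293 + 1688
3293 = 1·1688 + 1605
1688 = 1·1605 + 83
1605 = 19·83 + 28
83 = 2·28 + 27
28 = 1·27 + 1
27 = 27·1 + 0
Back-substitute:
1 = 28 − 27
1 = −83 + 3·28
1 = 3·1605 − 58·83
1 = −58·1688 + 61·1605
1 = 61·3293 − 119·1688
1 = −119·28032 + 1013·3293
So 3293·1013 ≡ 1 (mod 28032), hence d = 1013.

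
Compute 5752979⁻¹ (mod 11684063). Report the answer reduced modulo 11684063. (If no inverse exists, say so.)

3508335

Run Euclid on (11684063, 5752979):
11684063 = 2·5752979 + 178105
5752979 = 32·178105 + 53619
178105 = 3·53619 + 17248
53619 = 3·17248 + 1875
17248 = 9·1875 + 373
1875 = 5·373 + 10
373 = 37·10 + 3
10 = 3·3 + 1
3 = 3·1 + 0
gcd = 1, so the inverse exists. Back-substitute:
1 = 10 − 3·3
1 = −3·373 + 112·10
1 = 112·1875 − 563·373
1 = −563·17248 + 5179·1875
1 = 5179·53619 − 16100·17248
1 = −16100·178105 + 53479·53619
1 = 53479·5752979 − 1727428·178105
1 = −1727428·11684063 + 3508335·5752979
So 5752979·3508335 ≡ 1 (mod 11684063).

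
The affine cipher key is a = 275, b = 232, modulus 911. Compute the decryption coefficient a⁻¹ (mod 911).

858

Run Euclid on (911, 275):
911 = 3·275 + 86
275 = 3·86 + 17
86 = 5·17 + 1
17 = 17·1 + 0
The gcd is 1. Working backward:
1 = 86 − 5·17
1 = −5·275 + 16·86
1 = 16·911 − 53·275
So 275·(-53) ≡ 1 (mod 911), and -53 ≡ 858 (mod 911).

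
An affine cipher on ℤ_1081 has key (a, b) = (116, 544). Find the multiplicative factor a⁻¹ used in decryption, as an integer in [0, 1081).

Extended Euclidean algorithm:
1081 = 9·116 + 37
116 = 3·37 + 5
37 = 7·5 + 2
5 = 2·2 + 1
2 = 2·1 + 0
The gcd is 1. Working backward:
1 = 5 − 2·2
1 = −2·37 + 15·5
1 = 15·116 − 47·37
1 = −47·1081 + 438·116
So 116·438 ≡ 1 (mod 1081).

438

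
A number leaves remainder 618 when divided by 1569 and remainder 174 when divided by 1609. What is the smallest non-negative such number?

Write x = 618 + 1569·k. Then 1569·k ≡ 174 − 618 ≡ 1165 (mod 1609).
Need 1569⁻¹ mod 1609. Extended Euclid on (1609, 1569):
1609 = 1*1569 + 40
1569 = 39*40 + 9
40 = 4*9 + 4
9 = 2*4 + 1
4 = 4*1 + 0
Back-substitute:
1 = 9 − 2·4
1 = −2·40 + 9·9
1 = 9·1569 − 353·40
1 = −353·1609 + 362·1569
1569⁻¹ ≡ 362 (mod 1609), so k ≡ 362·1165 ≡ 172 (mod 1609).
x = 618 + 1569·172 = 270486.

270486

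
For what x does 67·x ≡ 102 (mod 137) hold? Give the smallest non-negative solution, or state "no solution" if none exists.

First find gcd(67, 137):
137 = 2·67 + 3
67 = 22·3 + 1
3 = 3·1 + 0
gcd = 1, so a unique solution mod 137 exists.
Back-substitute for the Bézout coefficients:
1 = 67 − 22·3
1 = −22·137 + 45·67
So 67·(45) ≡ 1 (mod 137), giving 67⁻¹ ≡ 45.
x ≡ 67⁻¹·102 ≡ 45·102 ≡ 69 (mod 137).

69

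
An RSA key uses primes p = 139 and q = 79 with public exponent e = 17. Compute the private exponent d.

6965

φ(n) = (p−1)(q−1) = 138·78 = 10764.
Need d with 17·d ≡ 1 (mod 10764). Apply the extended Euclidean algorithm:
10764 = 633×17 + 3
17 = 5×3 + 2
3 = 1×2 + 1
2 = 2×1 + 0
Back-substitute:
1 = 3 − 2
1 = −17 + 6·3
1 = 6·10764 − 3799·17
So 17·(-3799) ≡ 1 (mod 10764), hence d ≡ -3799 ≡ 6965 (mod 10764).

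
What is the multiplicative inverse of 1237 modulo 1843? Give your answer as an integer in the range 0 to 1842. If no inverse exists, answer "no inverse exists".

Extended Euclidean algorithm:
1843 = 1·1237 + 606
1237 = 2·606 + 25
606 = 24·25 + 6
25 = 4·6 + 1
6 = 6·1 + 0
gcd = 1, so the inverse exists. Back-substitute:
1 = 25 − 4·6
1 = −4·606 + 97·25
1 = 97·1237 − 198·606
1 = −198·1843 + 295·1237
So 1237·295 ≡ 1 (mod 1843).

295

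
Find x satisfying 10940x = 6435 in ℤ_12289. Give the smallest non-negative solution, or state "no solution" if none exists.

First find gcd(10940, 12289):
12289 = 1×10940 + 1349
10940 = 8×1349 + 148
1349 = 9×148 + 17
148 = 8×17 + 12
17 = 1×12 + 5
12 = 2×5 + 2
5 = 2×2 + 1
2 = 2×1 + 0
gcd = 1, so a unique solution mod 12289 exists.
Back-substitute for the Bézout coefficients:
1 = 5 − 2·2
1 = −2·12 + 5·5
1 = 5·17 − 7·12
1 = −7·148 + 61·17
1 = 61·1349 − 556·148
1 = −556·10940 + 4509·1349
1 = 4509·12289 − 5065·10940
So 10940·(-5065) ≡ 1 (mod 12289), giving 10940⁻¹ ≡ 7224.
x ≡ 10940⁻¹·6435 ≡ 7224·6435 ≡ 9442 (mod 12289).

9442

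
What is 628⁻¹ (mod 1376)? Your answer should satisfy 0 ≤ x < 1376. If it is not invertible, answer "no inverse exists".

Compute gcd(628, 1376):
1376 = 2×628 + 120
628 = 5×120 + 28
120 = 4×28 + 8
28 = 3×8 + 4
8 = 2×4 + 0
Since gcd = 4 > 1, 628 is not a unit mod 1376.

no inverse exists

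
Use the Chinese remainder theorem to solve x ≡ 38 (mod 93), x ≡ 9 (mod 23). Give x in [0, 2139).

Write x = 38 + 93·k. Then 93·k ≡ 9 − 38 ≡ 17 (mod 23).
Need 93⁻¹ mod 23. Extended Euclid on (23, 1):
23 = 23×1 + 0
93⁻¹ ≡ 1 (mod 23), so k ≡ 1·17 ≡ 17 (mod 23).
x = 38 + 93·17 = 1619.

1619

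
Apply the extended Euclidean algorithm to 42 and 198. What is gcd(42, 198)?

Apply Euclid's algorithm to 198 and 42:
198 = 4*42 + 30
42 = 1*30 + 12
30 = 2*12 + 6
12 = 2*6 + 0
gcd(42, 198) = 6.
Working backward:
6 = 30 − 2·12
6 = −2·42 + 3·30
6 = 3·198 − 14·42
So 6 = (3)·198 + (-14)·42.

6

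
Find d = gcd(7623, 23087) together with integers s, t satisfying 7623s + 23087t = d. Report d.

Repeated division:
23087 = 3·7623 + 218
7623 = 34·218 + 211
218 = 1·211 + 7
211 = 30·7 + 1
7 = 7·1 + 0
gcd(7623, 23087) = 1.
Express as a combination:
1 = 211 − 30·7
1 = −30·218 + 31·211
1 = 31·7623 − 1084·218
1 = −1084·23087 + 3283·7623
So 1 = (-1084)·23087 + (3283)·7623.

1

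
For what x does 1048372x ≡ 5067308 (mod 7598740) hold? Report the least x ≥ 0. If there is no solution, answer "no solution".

1464164

First find gcd(1048372, 7598740):
7598740 = 7×1048372 + 260136
1048372 = 4×260136 + 7828
260136 = 33×7828 + 1812
7828 = 4×1812 + 580
1812 = 3×580 + 72
580 = 8×72 + 4
72 = 18×4 + 0
gcd = 4 and 4 | 5067308, so solutions exist. Divide through by 4: 262093x ≡ 1266827 (mod 1899685).
Now find 262093⁻¹ mod 1899685:
1899685 = 7*262093 + 65034
262093 = 4*65034 + 1957
65034 = 33*1957 + 453
1957 = 4*453 + 145
453 = 3*145 + 18
145 = 8*18 + 1
18 = 18*1 + 0
Back-substitute:
1 = 145 − 8·18
1 = −8·453 + 25·145
1 = 25·1957 − 108·453
1 = −108·65034 + 3589·1957
1 = 3589·262093 − 14464·65034
1 = −14464·1899685 + 104837·262093
So 262093⁻¹ ≡ 104837 (mod 1899685).
Then x ≡ 104837·1266827 ≡ 1464164 (mod 1899685); the smallest non-negative solution is x = 1464164.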